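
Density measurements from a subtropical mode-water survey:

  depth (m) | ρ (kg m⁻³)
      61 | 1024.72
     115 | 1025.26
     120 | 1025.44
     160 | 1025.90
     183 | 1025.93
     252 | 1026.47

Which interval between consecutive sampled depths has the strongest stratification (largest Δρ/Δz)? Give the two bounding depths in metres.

Compute the density gradient over each adjacent pair:
  61–115 m: Δρ/Δz = 0.54/54 = 0.010 kg m⁻⁴
  115–120 m: Δρ/Δz = 0.18/5 = 0.036 kg m⁻⁴
  120–160 m: Δρ/Δz = 0.46/40 = 0.011 kg m⁻⁴
  160–183 m: Δρ/Δz = 0.03/23 = 1.3 × 10⁻³ kg m⁻⁴
  183–252 m: Δρ/Δz = 0.54/69 = 7.8 × 10⁻³ kg m⁻⁴
The largest gradient is in the 115–120 m interval — the pycnocline.

115–120 m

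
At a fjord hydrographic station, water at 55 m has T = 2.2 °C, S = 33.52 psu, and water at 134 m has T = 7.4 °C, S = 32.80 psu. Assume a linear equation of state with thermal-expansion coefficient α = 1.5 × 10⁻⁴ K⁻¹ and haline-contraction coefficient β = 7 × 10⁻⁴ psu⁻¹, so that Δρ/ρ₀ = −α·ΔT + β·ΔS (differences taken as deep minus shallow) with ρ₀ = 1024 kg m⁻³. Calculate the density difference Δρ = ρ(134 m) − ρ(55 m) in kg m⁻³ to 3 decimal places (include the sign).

-1.315 kg m⁻³

ΔT = +5.2 K, ΔS = -0.72 psu (deep − shallow).
Δρ/ρ₀ = −(1.5 × 10⁻⁴)(+5.2) + (7 × 10⁻⁴)(-0.72) = -1.284 × 10⁻³.
Δρ = 1024 × (-1.284 × 10⁻³) = -1.315 kg m⁻³.
Negative Δρ: lighter below, statically unstable.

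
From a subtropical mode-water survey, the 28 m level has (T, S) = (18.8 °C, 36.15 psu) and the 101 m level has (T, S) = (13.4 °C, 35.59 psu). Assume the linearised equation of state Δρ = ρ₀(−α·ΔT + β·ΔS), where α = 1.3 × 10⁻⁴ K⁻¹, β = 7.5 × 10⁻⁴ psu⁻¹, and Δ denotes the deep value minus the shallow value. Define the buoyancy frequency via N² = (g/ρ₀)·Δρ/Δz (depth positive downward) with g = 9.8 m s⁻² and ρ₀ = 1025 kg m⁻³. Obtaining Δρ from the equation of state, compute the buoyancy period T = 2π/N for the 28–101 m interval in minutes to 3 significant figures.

17.0 min

ΔT = -5.4 K, ΔS = -0.56 psu (deep − shallow).
Δρ/ρ₀ = −αΔT + βΔS = 7.02 × 10⁻⁴ − 4.20 × 10⁻⁴ = 2.82 × 10⁻⁴, so Δρ ≈ 0.2890 kg m⁻³.
N² = (g/ρ₀)·Δρ/Δz = g·(Δρ/ρ₀)/Δz = 9.8 × 2.82 × 10⁻⁴ / 73 = 3.7858 × 10⁻⁵ s⁻².
N = √(3.7858 × 10⁻⁵) = 6.1529 × 10⁻³ rad s⁻¹ → T = 2π/N = 1.0212 × 10³ s = 17.020 min ≈ 17.0 min.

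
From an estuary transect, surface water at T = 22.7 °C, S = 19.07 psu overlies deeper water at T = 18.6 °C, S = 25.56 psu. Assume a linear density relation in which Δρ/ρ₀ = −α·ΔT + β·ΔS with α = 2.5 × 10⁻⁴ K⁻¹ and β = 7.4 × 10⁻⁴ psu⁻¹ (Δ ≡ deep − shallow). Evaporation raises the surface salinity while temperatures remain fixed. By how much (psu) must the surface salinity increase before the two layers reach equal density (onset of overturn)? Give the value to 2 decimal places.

Neutral buoyancy requires −α(T_deep − T_surf) + β(S_deep − S_surf′) = 0.
S_surf′ = S_deep − (α/β)·ΔT = 25.56 − (2.5 × 10⁻⁴/7.4 × 10⁻⁴)·(-4.1) = 26.9451 psu.
Increase required: 26.9451 − 19.07 = 7.8751 psu.

7.88 psu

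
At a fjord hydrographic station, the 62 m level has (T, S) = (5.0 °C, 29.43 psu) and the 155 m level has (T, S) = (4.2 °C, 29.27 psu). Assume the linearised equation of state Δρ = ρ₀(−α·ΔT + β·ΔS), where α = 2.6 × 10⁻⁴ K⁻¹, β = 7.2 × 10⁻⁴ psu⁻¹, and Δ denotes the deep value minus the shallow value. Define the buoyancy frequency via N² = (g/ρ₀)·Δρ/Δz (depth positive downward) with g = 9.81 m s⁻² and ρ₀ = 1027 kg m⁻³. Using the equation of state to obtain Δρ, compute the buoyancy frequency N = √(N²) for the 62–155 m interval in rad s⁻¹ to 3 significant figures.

3.13 × 10⁻³ rad s⁻¹

ΔT = -0.8 K, ΔS = -0.16 psu (deep − shallow).
Δρ/ρ₀ = −αΔT + βΔS = 2.08 × 10⁻⁴ − 1.152 × 10⁻⁴ = 9.28 × 10⁻⁵, so Δρ ≈ 0.09531 kg m⁻³.
N² = (g/ρ₀)·Δρ/Δz = g·(Δρ/ρ₀)/Δz = 9.81 × 9.28 × 10⁻⁵ / 93 = 9.7889 × 10⁻⁶ s⁻².
N = √(9.7889 × 10⁻⁶) = 3.1287 × 10⁻³ rad s⁻¹ ≈ 3.13 × 10⁻³ rad s⁻¹.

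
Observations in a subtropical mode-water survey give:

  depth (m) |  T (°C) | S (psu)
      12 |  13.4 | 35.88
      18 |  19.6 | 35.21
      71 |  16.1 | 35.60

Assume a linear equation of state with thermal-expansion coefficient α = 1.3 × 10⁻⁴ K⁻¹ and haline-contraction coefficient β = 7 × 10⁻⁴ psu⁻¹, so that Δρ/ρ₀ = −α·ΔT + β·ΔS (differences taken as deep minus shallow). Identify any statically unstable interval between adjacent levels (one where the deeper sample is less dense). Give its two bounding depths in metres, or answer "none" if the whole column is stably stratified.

12–18 m

Evaluate Δρ/ρ₀ = −αΔT + βΔS across each adjacent pair:
  12–18 m: −αΔT+βΔS = −(1.3 × 10⁻⁴)(+6.2)+(7 × 10⁻⁴)(-0.67) = -1.3 × 10⁻³ → UNSTABLE
  18–71 m: −αΔT+βΔS = −(1.3 × 10⁻⁴)(-3.5)+(7 × 10⁻⁴)(+0.39) = 7.3 × 10⁻⁴ → stable
The 12–18 m interval has Δρ < 0: lighter water underlies denser water.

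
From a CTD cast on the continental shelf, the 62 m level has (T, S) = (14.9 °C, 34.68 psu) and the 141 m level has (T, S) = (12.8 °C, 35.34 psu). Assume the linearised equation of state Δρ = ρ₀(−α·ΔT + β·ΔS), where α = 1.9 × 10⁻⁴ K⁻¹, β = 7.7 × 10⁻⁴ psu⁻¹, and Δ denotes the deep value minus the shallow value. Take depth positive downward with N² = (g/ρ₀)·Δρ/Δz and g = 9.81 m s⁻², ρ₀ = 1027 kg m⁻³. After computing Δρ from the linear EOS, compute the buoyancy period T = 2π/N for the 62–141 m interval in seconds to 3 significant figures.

592 s

ΔT = -2.1 K, ΔS = +0.66 psu (deep − shallow).
Δρ/ρ₀ = −αΔT + βΔS = 3.99 × 10⁻⁴ + 5.082 × 10⁻⁴ = 9.072 × 10⁻⁴, so Δρ ≈ 0.9317 kg m⁻³.
N² = (g/ρ₀)·Δρ/Δz = g·(Δρ/ρ₀)/Δz = 9.81 × 9.072 × 10⁻⁴ / 79 = 1.1265 × 10⁻⁴ s⁻².
N = √(1.1265 × 10⁻⁴) = 0.010614 rad s⁻¹ → T = 2π/N = 591.97 s ≈ 592 s.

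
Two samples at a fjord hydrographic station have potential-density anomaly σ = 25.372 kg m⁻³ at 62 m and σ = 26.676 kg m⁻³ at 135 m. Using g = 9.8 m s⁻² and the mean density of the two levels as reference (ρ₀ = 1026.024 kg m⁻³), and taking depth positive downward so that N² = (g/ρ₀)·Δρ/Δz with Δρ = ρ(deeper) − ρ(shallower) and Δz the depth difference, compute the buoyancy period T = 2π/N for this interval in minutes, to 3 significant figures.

Δρ = 1026.676 − 1025.372 = 1.304 kg m⁻³ over Δz = 135 − 62 = 73 m.
N² = (9.8/1026.024) × (1.304/73) = 1.7062 × 10⁻⁴ s⁻².
N = √(1.7062 × 10⁻⁴) = 0.013062 rad s⁻¹, so T = 2π/N = 481.03 s = 8.0172 min ≈ 8.02 min.

8.02 min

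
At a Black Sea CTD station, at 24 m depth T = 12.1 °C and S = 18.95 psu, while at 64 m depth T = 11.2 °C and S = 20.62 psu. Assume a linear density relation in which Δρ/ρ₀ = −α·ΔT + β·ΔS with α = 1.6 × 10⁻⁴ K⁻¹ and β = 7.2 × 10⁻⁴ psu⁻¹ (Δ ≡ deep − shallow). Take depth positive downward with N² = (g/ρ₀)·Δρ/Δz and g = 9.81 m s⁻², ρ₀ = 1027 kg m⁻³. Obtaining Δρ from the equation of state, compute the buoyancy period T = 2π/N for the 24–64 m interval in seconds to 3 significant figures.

346 s

ΔT = -0.9 K, ΔS = +1.67 psu (deep − shallow).
Δρ/ρ₀ = −αΔT + βΔS = 1.44 × 10⁻⁴ + 1.2024 × 10⁻³ = 1.3464 × 10⁻³, so Δρ ≈ 1.383 kg m⁻³.
N² = (g/ρ₀)·Δρ/Δz = g·(Δρ/ρ₀)/Δz = 9.81 × 1.3464 × 10⁻³ / 40 = 3.3020 × 10⁻⁴ s⁻².
N = √(3.3020 × 10⁻⁴) = 0.018171 rad s⁻¹ → T = 2π/N = 345.78 s ≈ 346 s.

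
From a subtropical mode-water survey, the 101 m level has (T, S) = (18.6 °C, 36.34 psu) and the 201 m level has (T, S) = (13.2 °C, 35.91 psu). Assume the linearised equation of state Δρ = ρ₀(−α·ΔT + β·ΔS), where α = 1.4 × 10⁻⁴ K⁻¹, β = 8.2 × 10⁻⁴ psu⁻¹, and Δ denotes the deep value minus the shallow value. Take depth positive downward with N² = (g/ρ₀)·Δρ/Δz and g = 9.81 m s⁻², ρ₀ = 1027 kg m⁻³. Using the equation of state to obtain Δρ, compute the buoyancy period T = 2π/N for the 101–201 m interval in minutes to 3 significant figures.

16.6 min

ΔT = -5.4 K, ΔS = -0.43 psu (deep − shallow).
Δρ/ρ₀ = −αΔT + βΔS = 7.56 × 10⁻⁴ − 3.526 × 10⁻⁴ = 4.034 × 10⁻⁴, so Δρ ≈ 0.4143 kg m⁻³.
N² = (g/ρ₀)·Δρ/Δz = g·(Δρ/ρ₀)/Δz = 9.81 × 4.034 × 10⁻⁴ / 100 = 3.9574 × 10⁻⁵ s⁻².
N = √(3.9574 × 10⁻⁵) = 6.2908 × 10⁻³ rad s⁻¹ → T = 2π/N = 998.79 s = 16.646 min ≈ 16.6 min.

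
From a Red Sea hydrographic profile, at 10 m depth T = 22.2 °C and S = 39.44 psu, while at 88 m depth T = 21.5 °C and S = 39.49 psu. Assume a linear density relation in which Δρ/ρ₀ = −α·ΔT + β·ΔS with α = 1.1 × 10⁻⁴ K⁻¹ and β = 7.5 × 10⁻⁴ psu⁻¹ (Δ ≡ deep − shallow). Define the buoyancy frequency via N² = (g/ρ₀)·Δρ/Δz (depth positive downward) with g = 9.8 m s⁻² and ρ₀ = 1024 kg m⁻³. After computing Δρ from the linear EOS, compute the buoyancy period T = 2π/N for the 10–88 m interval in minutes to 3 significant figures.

27.6 min

ΔT = -0.7 K, ΔS = +0.05 psu (deep − shallow).
Δρ/ρ₀ = −αΔT + βΔS = 7.70 × 10⁻⁵ + 3.75 × 10⁻⁵ = 1.145 × 10⁻⁴, so Δρ ≈ 0.1172 kg m⁻³.
N² = (g/ρ₀)·Δρ/Δz = g·(Δρ/ρ₀)/Δz = 9.8 × 1.145 × 10⁻⁴ / 78 = 1.4386 × 10⁻⁵ s⁻².
N = √(1.4386 × 10⁻⁵) = 3.7929 × 10⁻³ rad s⁻¹ → T = 2π/N = 1.6566 × 10³ s = 27.610 min ≈ 27.6 min.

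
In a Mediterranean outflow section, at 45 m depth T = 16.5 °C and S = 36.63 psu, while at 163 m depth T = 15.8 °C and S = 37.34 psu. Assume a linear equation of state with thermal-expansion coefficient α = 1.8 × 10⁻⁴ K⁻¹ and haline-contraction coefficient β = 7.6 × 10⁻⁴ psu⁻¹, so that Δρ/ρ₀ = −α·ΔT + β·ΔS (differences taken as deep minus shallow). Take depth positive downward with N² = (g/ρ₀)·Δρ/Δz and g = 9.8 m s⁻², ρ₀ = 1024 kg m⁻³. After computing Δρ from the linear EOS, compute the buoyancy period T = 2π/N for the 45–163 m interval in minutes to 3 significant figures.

14.1 min

ΔT = -0.7 K, ΔS = +0.71 psu (deep − shallow).
Δρ/ρ₀ = −αΔT + βΔS = 1.26 × 10⁻⁴ + 5.396 × 10⁻⁴ = 6.656 × 10⁻⁴, so Δρ ≈ 0.6816 kg m⁻³.
N² = (g/ρ₀)·Δρ/Δz = g·(Δρ/ρ₀)/Δz = 9.8 × 6.656 × 10⁻⁴ / 118 = 5.5279 × 10⁻⁵ s⁻².
N = √(5.5279 × 10⁻⁵) = 7.4350 × 10⁻³ rad s⁻¹ → T = 2π/N = 845.08 s = 14.085 min ≈ 14.1 min.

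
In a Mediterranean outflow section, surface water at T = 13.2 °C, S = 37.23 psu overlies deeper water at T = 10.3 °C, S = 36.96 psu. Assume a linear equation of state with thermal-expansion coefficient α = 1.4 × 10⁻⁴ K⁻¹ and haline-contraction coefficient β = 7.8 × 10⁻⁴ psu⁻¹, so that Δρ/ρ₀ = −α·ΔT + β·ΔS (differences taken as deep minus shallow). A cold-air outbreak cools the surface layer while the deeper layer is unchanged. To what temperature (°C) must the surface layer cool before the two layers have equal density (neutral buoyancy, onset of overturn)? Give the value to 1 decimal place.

11.8 °C

Neutral buoyancy requires Δρ = 0, i.e. −α(T_deep − T_surf′) + β(S_deep − S_surf) = 0.
T_surf′ = T_deep − (β/α)·ΔS = 10.3 − (7.8 × 10⁻⁴/1.4 × 10⁻⁴)·(-0.27) = 11.804 °C.
Cooling required: 13.2 − (11.804) = 1.396 °C.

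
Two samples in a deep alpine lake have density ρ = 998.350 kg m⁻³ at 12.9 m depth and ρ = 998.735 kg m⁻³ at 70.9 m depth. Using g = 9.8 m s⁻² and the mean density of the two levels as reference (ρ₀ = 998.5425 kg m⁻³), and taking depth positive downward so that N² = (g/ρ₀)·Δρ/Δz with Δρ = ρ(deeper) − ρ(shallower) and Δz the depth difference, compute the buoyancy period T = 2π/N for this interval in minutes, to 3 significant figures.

Δρ = 998.735 − 998.350 = 0.385 kg m⁻³ over Δz = 70.9 − 12.9 = 58 m.
N² = (9.8/998.5425) × (0.385/58) = 6.5147 × 10⁻⁵ s⁻².
N = √(6.5147 × 10⁻⁵) = 8.0714 × 10⁻³ rad s⁻¹, so T = 2π/N = 778.45 s = 12.974 min ≈ 13.0 min.

13.0 min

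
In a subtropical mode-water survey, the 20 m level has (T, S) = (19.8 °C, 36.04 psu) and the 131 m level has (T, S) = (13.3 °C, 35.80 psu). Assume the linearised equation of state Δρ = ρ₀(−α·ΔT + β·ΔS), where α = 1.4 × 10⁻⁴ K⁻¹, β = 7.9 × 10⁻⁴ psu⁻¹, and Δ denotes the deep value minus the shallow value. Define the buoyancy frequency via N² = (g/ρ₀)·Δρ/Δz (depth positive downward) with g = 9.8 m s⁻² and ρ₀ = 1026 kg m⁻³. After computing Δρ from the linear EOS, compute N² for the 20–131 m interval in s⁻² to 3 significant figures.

ΔT = -6.5 K, ΔS = -0.24 psu (deep − shallow).
Δρ/ρ₀ = −αΔT + βΔS = 9.10 × 10⁻⁴ − 1.896 × 10⁻⁴ = 7.204 × 10⁻⁴, so Δρ ≈ 0.7391 kg m⁻³.
N² = (g/ρ₀)·Δρ/Δz = g·(Δρ/ρ₀)/Δz = 9.8 × 7.204 × 10⁻⁴ / 111 = 6.3603 × 10⁻⁵ s⁻² ≈ 6.36 × 10⁻⁵ s⁻².

6.36 × 10⁻⁵ s⁻²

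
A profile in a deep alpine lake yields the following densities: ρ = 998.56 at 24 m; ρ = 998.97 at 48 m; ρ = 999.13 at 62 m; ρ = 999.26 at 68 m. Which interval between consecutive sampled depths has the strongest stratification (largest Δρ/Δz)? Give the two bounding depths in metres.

Compute the density gradient over each adjacent pair:
  24–48 m: Δρ/Δz = 0.41/24 = 0.017 kg m⁻⁴
  48–62 m: Δρ/Δz = 0.16/14 = 0.011 kg m⁻⁴
  62–68 m: Δρ/Δz = 0.13/6 = 0.022 kg m⁻⁴
The largest gradient is in the 62–68 m interval — the pycnocline.

62–68 m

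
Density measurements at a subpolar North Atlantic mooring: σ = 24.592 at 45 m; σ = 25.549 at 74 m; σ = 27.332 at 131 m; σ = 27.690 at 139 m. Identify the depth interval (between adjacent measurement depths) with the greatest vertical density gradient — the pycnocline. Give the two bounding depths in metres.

Compute the density gradient over each adjacent pair:
  45–74 m: Δρ/Δz = 0.957/29 = 0.033 kg m⁻⁴
  74–131 m: Δρ/Δz = 1.783/57 = 0.031 kg m⁻⁴
  131–139 m: Δρ/Δz = 0.358/8 = 0.045 kg m⁻⁴
The largest gradient is in the 131–139 m interval — the pycnocline.

131–139 m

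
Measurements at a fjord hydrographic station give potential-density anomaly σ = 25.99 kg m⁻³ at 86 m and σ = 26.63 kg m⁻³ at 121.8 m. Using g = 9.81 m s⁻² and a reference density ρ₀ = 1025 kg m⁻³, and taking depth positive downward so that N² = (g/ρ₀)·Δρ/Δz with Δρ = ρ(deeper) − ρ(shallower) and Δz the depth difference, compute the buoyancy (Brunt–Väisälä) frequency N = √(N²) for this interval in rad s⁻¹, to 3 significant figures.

Δρ = 1026.63 − 1025.99 = 0.64 kg m⁻³ over Δz = 121.8 − 86 = 35.8 m.
N² = (9.81/1025) × (0.64/35.8) = 1.7110 × 10⁻⁴ s⁻².
N = √(1.7110 × 10⁻⁴) = 0.013081 rad s⁻¹ ≈ 0.0131 rad s⁻¹.

0.0131 rad s⁻¹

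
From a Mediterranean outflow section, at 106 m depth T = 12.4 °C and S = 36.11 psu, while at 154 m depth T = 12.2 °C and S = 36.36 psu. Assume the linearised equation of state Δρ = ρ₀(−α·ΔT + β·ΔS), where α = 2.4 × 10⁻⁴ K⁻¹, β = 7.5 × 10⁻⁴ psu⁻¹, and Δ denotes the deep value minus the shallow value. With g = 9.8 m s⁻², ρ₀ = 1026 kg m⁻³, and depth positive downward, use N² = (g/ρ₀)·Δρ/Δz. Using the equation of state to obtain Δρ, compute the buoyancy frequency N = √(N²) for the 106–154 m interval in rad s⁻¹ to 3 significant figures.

ΔT = -0.2 K, ΔS = +0.25 psu (deep − shallow).
Δρ/ρ₀ = −αΔT + βΔS = 4.80 × 10⁻⁵ + 1.875 × 10⁻⁴ = 2.355 × 10⁻⁴, so Δρ ≈ 0.2416 kg m⁻³.
N² = (g/ρ₀)·Δρ/Δz = g·(Δρ/ρ₀)/Δz = 9.8 × 2.355 × 10⁻⁴ / 48 = 4.8081 × 10⁻⁵ s⁻².
N = √(4.8081 × 10⁻⁵) = 6.9340 × 10⁻³ rad s⁻¹ ≈ 6.93 × 10⁻³ rad s⁻¹.

6.93 × 10⁻³ rad s⁻¹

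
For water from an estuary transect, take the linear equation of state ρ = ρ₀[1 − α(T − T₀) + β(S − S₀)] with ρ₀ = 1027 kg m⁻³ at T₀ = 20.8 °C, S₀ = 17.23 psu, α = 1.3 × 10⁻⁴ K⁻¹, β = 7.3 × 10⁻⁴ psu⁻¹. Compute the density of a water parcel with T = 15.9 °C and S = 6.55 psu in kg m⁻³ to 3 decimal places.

1019.647 kg m⁻³

T − T₀ = -4.9 K, S − S₀ = -10.68 psu.
Bracket = 1 − α·(-4.9) + β·(-10.68) = 1 + (-7.1594 × 10⁻³) = 0.9928406.
ρ = 1027 × 0.9928406 = 1019.647 kg m⁻³.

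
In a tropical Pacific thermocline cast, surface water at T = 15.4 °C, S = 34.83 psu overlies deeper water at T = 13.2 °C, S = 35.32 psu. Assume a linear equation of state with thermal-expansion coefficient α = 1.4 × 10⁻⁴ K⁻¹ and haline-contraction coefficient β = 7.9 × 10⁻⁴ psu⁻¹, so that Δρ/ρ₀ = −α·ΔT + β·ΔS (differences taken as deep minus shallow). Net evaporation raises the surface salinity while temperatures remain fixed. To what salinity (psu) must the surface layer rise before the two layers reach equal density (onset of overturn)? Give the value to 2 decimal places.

Neutral buoyancy requires −α(T_deep − T_surf) + β(S_deep − S_surf′) = 0.
S_surf′ = S_deep − (α/β)·ΔT = 35.32 − (1.4 × 10⁻⁴/7.9 × 10⁻⁴)·(-2.2) = 35.7099 psu.
Increase required: 35.7099 − 34.83 = 0.8799 psu.

35.71 psu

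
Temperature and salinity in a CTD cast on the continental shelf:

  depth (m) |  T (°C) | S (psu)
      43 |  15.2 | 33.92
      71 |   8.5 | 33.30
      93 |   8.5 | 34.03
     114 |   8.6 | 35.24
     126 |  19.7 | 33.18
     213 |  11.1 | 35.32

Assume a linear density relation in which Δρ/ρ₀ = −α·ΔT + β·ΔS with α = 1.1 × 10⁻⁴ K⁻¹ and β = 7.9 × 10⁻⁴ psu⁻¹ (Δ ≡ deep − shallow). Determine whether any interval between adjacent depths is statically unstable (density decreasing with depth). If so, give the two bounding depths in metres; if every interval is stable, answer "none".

114–126 m

Evaluate Δρ/ρ₀ = −αΔT + βΔS across each adjacent pair:
  43–71 m: −αΔT+βΔS = −(1.1 × 10⁻⁴)(-6.7)+(7.9 × 10⁻⁴)(-0.62) = 2.5 × 10⁻⁴ → stable
  71–93 m: −αΔT+βΔS = −(1.1 × 10⁻⁴)(+0.0)+(7.9 × 10⁻⁴)(+0.73) = 5.8 × 10⁻⁴ → stable
  93–114 m: −αΔT+βΔS = −(1.1 × 10⁻⁴)(+0.1)+(7.9 × 10⁻⁴)(+1.21) = 9.4 × 10⁻⁴ → stable
  114–126 m: −αΔT+βΔS = −(1.1 × 10⁻⁴)(+11.1)+(7.9 × 10⁻⁴)(-2.06) = -2.8 × 10⁻³ → UNSTABLE
  126–213 m: −αΔT+βΔS = −(1.1 × 10⁻⁴)(-8.6)+(7.9 × 10⁻⁴)(+2.14) = 2.6 × 10⁻³ → stable
The 114–126 m interval has Δρ < 0: lighter water underlies denser water.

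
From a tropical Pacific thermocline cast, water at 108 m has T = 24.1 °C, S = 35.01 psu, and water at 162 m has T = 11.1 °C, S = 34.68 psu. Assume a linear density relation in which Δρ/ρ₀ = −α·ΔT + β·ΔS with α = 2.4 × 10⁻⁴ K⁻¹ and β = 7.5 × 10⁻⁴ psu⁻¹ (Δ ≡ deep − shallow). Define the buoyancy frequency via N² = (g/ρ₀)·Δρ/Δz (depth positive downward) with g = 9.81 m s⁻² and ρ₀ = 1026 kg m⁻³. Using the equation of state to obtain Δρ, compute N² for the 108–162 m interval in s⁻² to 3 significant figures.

5.22 × 10⁻⁴ s⁻²

ΔT = -13.0 K, ΔS = -0.33 psu (deep − shallow).
Δρ/ρ₀ = −αΔT + βΔS = 3.12 × 10⁻³ − 2.475 × 10⁻⁴ = 2.8725 × 10⁻³, so Δρ ≈ 2.947 kg m⁻³.
N² = (g/ρ₀)·Δρ/Δz = g·(Δρ/ρ₀)/Δz = 9.81 × 2.8725 × 10⁻³ / 54 = 5.2184 × 10⁻⁴ s⁻² ≈ 5.22 × 10⁻⁴ s⁻².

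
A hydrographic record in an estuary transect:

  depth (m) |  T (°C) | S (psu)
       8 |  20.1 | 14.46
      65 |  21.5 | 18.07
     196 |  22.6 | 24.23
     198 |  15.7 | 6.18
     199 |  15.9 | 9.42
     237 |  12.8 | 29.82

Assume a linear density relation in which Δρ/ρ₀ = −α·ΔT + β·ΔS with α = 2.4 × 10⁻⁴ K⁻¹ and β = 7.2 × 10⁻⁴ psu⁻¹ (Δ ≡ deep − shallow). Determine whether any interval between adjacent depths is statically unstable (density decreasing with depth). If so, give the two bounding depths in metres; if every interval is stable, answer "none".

Evaluate Δρ/ρ₀ = −αΔT + βΔS across each adjacent pair:
  8–65 m: −αΔT+βΔS = −(2.4 × 10⁻⁴)(+1.4)+(7.2 × 10⁻⁴)(+3.61) = 2.3 × 10⁻³ → stable
  65–196 m: −αΔT+βΔS = −(2.4 × 10⁻⁴)(+1.1)+(7.2 × 10⁻⁴)(+6.16) = 4.2 × 10⁻³ → stable
  196–198 m: −αΔT+βΔS = −(2.4 × 10⁻⁴)(-6.9)+(7.2 × 10⁻⁴)(-18.05) = -0.011 → UNSTABLE
  198–199 m: −αΔT+βΔS = −(2.4 × 10⁻⁴)(+0.2)+(7.2 × 10⁻⁴)(+3.24) = 2.3 × 10⁻³ → stable
  199–237 m: −αΔT+βΔS = −(2.4 × 10⁻⁴)(-3.1)+(7.2 × 10⁻⁴)(+20.40) = 0.015 → stable
The 196–198 m interval has Δρ < 0: lighter water underlies denser water.

196–198 m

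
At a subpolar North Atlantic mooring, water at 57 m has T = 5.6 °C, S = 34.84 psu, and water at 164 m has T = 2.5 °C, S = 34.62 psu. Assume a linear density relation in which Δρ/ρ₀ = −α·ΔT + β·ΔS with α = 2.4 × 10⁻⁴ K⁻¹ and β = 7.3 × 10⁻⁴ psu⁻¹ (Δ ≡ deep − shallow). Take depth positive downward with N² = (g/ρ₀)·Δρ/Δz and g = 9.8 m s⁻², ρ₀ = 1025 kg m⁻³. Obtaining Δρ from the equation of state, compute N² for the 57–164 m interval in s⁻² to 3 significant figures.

5.34 × 10⁻⁵ s⁻²

ΔT = -3.1 K, ΔS = -0.22 psu (deep − shallow).
Δρ/ρ₀ = −αΔT + βΔS = 7.44 × 10⁻⁴ − 1.606 × 10⁻⁴ = 5.834 × 10⁻⁴, so Δρ ≈ 0.5980 kg m⁻³.
N² = (g/ρ₀)·Δρ/Δz = g·(Δρ/ρ₀)/Δz = 9.8 × 5.834 × 10⁻⁴ / 107 = 5.3433 × 10⁻⁵ s⁻² ≈ 5.34 × 10⁻⁵ s⁻².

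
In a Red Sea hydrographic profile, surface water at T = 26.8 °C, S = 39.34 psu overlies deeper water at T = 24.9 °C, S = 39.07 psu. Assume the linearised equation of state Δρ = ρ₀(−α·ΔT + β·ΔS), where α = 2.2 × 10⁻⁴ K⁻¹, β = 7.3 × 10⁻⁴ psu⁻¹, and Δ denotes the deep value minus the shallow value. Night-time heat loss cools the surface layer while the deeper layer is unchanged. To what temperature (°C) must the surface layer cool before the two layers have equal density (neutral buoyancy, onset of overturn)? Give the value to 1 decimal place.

25.8 °C

Neutral buoyancy requires Δρ = 0, i.e. −α(T_deep − T_surf′) + β(S_deep − S_surf) = 0.
T_surf′ = T_deep − (β/α)·ΔS = 24.9 − (7.3 × 10⁻⁴/2.2 × 10⁻⁴)·(-0.27) = 25.796 °C.
Cooling required: 26.8 − (25.796) = 1.004 °C.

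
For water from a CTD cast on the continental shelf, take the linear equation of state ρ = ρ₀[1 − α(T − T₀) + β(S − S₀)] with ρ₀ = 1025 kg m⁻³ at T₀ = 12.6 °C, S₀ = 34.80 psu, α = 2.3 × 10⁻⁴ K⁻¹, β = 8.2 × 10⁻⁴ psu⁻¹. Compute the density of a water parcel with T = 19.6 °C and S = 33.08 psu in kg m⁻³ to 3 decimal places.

1021.904 kg m⁻³

T − T₀ = +7.0 K, S − S₀ = -1.72 psu.
Bracket = 1 − α·(+7.0) + β·(-1.72) = 1 + (-3.0204 × 10⁻³) = 0.9969796.
ρ = 1025 × 0.9969796 = 1021.904 kg m⁻³.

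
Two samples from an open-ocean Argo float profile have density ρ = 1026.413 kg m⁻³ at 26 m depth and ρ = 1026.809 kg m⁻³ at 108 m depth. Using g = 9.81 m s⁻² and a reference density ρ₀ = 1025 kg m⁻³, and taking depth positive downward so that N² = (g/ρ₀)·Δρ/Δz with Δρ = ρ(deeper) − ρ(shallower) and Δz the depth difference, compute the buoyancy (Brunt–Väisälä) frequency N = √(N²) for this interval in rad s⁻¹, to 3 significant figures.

6.80 × 10⁻³ rad s⁻¹

Δρ = 1026.809 − 1026.413 = 0.396 kg m⁻³ over Δz = 108 − 26 = 82 m.
N² = (9.81/1025) × (0.396/82) = 4.6220 × 10⁻⁵ s⁻².
N = √(4.6220 × 10⁻⁵) = 6.7985 × 10⁻³ rad s⁻¹ ≈ 6.80 × 10⁻³ rad s⁻¹.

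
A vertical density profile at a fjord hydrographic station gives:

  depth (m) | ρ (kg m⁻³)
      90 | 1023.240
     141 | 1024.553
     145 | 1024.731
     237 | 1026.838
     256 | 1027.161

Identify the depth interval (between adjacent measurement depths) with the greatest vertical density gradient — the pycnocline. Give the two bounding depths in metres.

141–145 m

Compute the density gradient over each adjacent pair:
  90–141 m: Δρ/Δz = 1.313/51 = 0.026 kg m⁻⁴
  141–145 m: Δρ/Δz = 0.178/4 = 0.044 kg m⁻⁴
  145–237 m: Δρ/Δz = 2.107/92 = 0.023 kg m⁻⁴
  237–256 m: Δρ/Δz = 0.323/19 = 0.017 kg m⁻⁴
The largest gradient is in the 141–145 m interval — the pycnocline.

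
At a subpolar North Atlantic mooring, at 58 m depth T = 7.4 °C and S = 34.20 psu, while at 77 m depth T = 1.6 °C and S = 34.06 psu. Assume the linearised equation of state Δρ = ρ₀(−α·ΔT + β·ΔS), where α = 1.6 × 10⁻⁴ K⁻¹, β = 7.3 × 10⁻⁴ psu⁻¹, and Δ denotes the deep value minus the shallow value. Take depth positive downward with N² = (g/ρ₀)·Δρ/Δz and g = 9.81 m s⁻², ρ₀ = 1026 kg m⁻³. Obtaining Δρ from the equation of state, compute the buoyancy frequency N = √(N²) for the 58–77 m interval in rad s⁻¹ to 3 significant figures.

0.0206 rad s⁻¹

ΔT = -5.8 K, ΔS = -0.14 psu (deep − shallow).
Δρ/ρ₀ = −αΔT + βΔS = 9.28 × 10⁻⁴ − 1.022 × 10⁻⁴ = 8.258 × 10⁻⁴, so Δρ ≈ 0.8473 kg m⁻³.
N² = (g/ρ₀)·Δρ/Δz = g·(Δρ/ρ₀)/Δz = 9.81 × 8.258 × 10⁻⁴ / 19 = 4.2637 × 10⁻⁴ s⁻².
N = √(4.2637 × 10⁻⁴) = 0.020649 rad s⁻¹ ≈ 0.0206 rad s⁻¹.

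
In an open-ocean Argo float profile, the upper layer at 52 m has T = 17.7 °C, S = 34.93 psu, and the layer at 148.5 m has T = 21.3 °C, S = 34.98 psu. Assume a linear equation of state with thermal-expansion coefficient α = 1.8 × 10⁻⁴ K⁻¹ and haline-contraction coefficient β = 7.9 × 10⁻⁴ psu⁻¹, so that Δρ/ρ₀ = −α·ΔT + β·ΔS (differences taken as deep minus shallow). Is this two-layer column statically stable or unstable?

ΔT = 21.3 − 17.7 = +3.6 K and ΔS = 34.98 − 34.93 = +0.05 psu (deep − shallow).
−αΔT = -6.48 × 10⁻⁴; βΔS = 3.95 × 10⁻⁵; sum Δρ/ρ₀ = -6.085 × 10⁻⁴.
Δρ/ρ₀ < 0, so Δρ < 0: deeper water is lighter → statically unstable; the column would overturn.

unstable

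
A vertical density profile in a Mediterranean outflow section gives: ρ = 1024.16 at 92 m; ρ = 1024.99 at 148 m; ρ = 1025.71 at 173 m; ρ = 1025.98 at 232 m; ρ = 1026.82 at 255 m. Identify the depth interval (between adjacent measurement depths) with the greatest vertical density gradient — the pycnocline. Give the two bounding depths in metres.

Compute the density gradient over each adjacent pair:
  92–148 m: Δρ/Δz = 0.83/56 = 0.015 kg m⁻⁴
  148–173 m: Δρ/Δz = 0.72/25 = 0.029 kg m⁻⁴
  173–232 m: Δρ/Δz = 0.27/59 = 4.6 × 10⁻³ kg m⁻⁴
  232–255 m: Δρ/Δz = 0.84/23 = 0.037 kg m⁻⁴
The largest gradient is in the 232–255 m interval — the pycnocline.

232–255 m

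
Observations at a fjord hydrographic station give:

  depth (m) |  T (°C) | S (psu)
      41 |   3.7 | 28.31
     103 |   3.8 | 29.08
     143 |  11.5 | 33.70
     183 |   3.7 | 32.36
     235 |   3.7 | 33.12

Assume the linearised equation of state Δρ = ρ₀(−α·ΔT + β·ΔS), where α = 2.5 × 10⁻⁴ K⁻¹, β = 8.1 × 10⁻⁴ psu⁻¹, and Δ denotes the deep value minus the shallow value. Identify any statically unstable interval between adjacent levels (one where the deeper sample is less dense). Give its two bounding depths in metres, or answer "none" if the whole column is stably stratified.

none

Evaluate Δρ/ρ₀ = −αΔT + βΔS across each adjacent pair:
  41–103 m: −αΔT+βΔS = −(2.5 × 10⁻⁴)(+0.1)+(8.1 × 10⁻⁴)(+0.77) = 6.0 × 10⁻⁴ → stable
  103–143 m: −αΔT+βΔS = −(2.5 × 10⁻⁴)(+7.7)+(8.1 × 10⁻⁴)(+4.62) = 1.8 × 10⁻³ → stable
  143–183 m: −αΔT+βΔS = −(2.5 × 10⁻⁴)(-7.8)+(8.1 × 10⁻⁴)(-1.34) = 8.6 × 10⁻⁴ → stable
  183–235 m: −αΔT+βΔS = −(2.5 × 10⁻⁴)(+0.0)+(8.1 × 10⁻⁴)(+0.76) = 6.2 × 10⁻⁴ → stable
Every interval has Δρ > 0: the column is stably stratified throughout.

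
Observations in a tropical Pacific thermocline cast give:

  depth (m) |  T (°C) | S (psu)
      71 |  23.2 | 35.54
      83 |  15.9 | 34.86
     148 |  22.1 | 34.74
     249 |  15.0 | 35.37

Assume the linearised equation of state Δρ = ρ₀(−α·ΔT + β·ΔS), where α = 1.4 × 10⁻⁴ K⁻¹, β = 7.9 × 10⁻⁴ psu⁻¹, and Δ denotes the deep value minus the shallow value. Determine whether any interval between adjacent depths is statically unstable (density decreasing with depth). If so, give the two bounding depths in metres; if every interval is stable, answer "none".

Evaluate Δρ/ρ₀ = −αΔT + βΔS across each adjacent pair:
  71–83 m: −αΔT+βΔS = −(1.4 × 10⁻⁴)(-7.3)+(7.9 × 10⁻⁴)(-0.68) = 4.8 × 10⁻⁴ → stable
  83–148 m: −αΔT+βΔS = −(1.4 × 10⁻⁴)(+6.2)+(7.9 × 10⁻⁴)(-0.12) = -9.6 × 10⁻⁴ → UNSTABLE
  148–249 m: −αΔT+βΔS = −(1.4 × 10⁻⁴)(-7.1)+(7.9 × 10⁻⁴)(+0.63) = 1.5 × 10⁻³ → stable
The 83–148 m interval has Δρ < 0: lighter water underlies denser water.

83–148 m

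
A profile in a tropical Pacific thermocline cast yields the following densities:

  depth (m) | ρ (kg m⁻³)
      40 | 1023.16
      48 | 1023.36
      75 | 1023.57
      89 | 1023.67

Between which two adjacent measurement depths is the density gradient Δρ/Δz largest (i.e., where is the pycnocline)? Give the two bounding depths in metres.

Compute the density gradient over each adjacent pair:
  40–48 m: Δρ/Δz = 0.20/8 = 0.025 kg m⁻⁴
  48–75 m: Δρ/Δz = 0.21/27 = 7.8 × 10⁻³ kg m⁻⁴
  75–89 m: Δρ/Δz = 0.10/14 = 7.1 × 10⁻³ kg m⁻⁴
The largest gradient is in the 40–48 m interval — the pycnocline.

40–48 m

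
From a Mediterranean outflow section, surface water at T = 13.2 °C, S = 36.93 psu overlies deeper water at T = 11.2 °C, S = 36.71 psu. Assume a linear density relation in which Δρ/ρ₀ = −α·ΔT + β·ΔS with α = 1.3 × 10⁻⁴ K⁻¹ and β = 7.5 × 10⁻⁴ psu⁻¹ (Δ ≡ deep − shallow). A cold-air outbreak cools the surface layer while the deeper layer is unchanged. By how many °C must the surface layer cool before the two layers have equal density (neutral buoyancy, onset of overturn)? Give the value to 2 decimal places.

Neutral buoyancy requires Δρ = 0, i.e. −α(T_deep − T_surf′) + β(S_deep − S_surf) = 0.
T_surf′ = T_deep − (β/α)·ΔS = 11.2 − (7.5 × 10⁻⁴/1.3 × 10⁻⁴)·(-0.22) = 12.4692 °C.
Cooling required: 13.2 − (12.4692) = 0.7308 °C.

0.73 °C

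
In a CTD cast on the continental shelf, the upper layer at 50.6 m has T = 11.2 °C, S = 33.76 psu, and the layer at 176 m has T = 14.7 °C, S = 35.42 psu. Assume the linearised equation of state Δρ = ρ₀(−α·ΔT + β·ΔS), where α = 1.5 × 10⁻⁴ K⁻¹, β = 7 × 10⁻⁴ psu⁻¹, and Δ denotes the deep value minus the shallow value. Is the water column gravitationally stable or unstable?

stable

ΔT = 14.7 − 11.2 = +3.5 K and ΔS = 35.42 − 33.76 = +1.66 psu (deep − shallow).
−αΔT = -5.25 × 10⁻⁴; βΔS = 1.162 × 10⁻³; sum Δρ/ρ₀ = 6.37 × 10⁻⁴.
Δρ/ρ₀ > 0, so Δρ > 0: deeper water is denser → statically stable.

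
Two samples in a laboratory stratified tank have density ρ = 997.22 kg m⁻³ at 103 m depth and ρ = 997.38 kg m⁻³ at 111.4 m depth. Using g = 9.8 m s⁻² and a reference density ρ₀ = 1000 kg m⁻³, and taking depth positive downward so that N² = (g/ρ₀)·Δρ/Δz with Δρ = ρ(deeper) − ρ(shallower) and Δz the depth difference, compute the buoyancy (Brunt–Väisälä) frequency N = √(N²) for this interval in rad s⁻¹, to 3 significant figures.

Δρ = 997.38 − 997.22 = 0.16 kg m⁻³ over Δz = 111.4 − 103 = 8.4 m.
N² = (9.8/1000) × (0.16/8.4) = 1.8667 × 10⁻⁴ s⁻².
N = √(1.8667 × 10⁻⁴) = 0.013663 rad s⁻¹ ≈ 0.0137 rad s⁻¹.

0.0137 rad s⁻¹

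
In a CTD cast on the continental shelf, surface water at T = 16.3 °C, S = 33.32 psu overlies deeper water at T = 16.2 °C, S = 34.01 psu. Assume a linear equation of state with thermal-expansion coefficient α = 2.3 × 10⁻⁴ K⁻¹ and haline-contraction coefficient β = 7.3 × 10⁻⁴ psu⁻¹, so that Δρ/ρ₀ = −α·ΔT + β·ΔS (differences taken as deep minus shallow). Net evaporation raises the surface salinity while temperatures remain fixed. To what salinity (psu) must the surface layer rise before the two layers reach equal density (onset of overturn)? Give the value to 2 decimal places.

34.04 psu

Neutral buoyancy requires −α(T_deep − T_surf) + β(S_deep − S_surf′) = 0.
S_surf′ = S_deep − (α/β)·ΔT = 34.01 − (2.3 × 10⁻⁴/7.3 × 10⁻⁴)·(-0.1) = 34.0415 psu.
Increase required: 34.0415 − 33.32 = 0.7215 psu.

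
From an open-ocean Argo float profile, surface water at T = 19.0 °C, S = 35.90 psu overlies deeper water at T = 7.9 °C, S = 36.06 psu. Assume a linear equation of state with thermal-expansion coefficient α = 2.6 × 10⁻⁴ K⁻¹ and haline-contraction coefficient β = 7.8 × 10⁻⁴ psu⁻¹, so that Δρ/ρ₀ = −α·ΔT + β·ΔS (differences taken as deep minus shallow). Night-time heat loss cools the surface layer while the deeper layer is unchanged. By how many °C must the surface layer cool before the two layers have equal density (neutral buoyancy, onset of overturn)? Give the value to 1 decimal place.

Neutral buoyancy requires Δρ = 0, i.e. −α(T_deep − T_surf′) + β(S_deep − S_surf) = 0.
T_surf′ = T_deep − (β/α)·ΔS = 7.9 − (7.8 × 10⁻⁴/2.6 × 10⁻⁴)·(+0.16) = 7.420 °C.
Cooling required: 19.0 − (7.420) = 11.580 °C.

11.6 °C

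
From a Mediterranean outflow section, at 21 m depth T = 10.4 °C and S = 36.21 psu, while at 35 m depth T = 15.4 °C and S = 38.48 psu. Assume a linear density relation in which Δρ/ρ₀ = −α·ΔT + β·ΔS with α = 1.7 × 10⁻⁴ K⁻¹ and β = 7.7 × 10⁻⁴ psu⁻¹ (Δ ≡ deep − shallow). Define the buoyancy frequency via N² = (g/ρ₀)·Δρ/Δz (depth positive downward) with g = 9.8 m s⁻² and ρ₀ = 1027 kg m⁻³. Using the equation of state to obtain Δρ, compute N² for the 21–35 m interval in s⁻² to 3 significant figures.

ΔT = +5.0 K, ΔS = +2.27 psu (deep − shallow).
Δρ/ρ₀ = −αΔT + βΔS = -8.50 × 10⁻⁴ + 1.7479 × 10⁻³ = 8.979 × 10⁻⁴, so Δρ ≈ 0.9221 kg m⁻³.
N² = (g/ρ₀)·Δρ/Δz = g·(Δρ/ρ₀)/Δz = 9.8 × 8.979 × 10⁻⁴ / 14 = 6.2853 × 10⁻⁴ s⁻² ≈ 6.29 × 10⁻⁴ s⁻².

6.29 × 10⁻⁴ s⁻²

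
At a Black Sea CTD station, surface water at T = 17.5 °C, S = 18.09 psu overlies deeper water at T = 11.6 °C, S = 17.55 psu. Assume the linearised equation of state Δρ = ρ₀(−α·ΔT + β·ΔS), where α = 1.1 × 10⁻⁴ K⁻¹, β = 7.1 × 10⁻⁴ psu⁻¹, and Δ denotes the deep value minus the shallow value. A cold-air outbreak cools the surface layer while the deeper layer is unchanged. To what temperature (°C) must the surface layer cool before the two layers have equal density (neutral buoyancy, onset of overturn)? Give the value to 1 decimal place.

15.1 °C

Neutral buoyancy requires Δρ = 0, i.e. −α(T_deep − T_surf′) + β(S_deep − S_surf) = 0.
T_surf′ = T_deep − (β/α)·ΔS = 11.6 − (7.1 × 10⁻⁴/1.1 × 10⁻⁴)·(-0.54) = 15.085 °C.
Cooling required: 17.5 − (15.085) = 2.415 °C.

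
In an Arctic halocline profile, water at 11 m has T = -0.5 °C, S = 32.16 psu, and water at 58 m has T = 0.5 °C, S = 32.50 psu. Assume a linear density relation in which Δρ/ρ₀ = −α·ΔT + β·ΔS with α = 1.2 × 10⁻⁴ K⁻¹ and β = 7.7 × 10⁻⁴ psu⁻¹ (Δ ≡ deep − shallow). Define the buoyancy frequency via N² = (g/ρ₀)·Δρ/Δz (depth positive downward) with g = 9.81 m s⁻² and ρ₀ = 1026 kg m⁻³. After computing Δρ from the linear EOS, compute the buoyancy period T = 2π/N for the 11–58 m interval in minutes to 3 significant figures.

19.2 min

ΔT = +1.0 K, ΔS = +0.34 psu (deep − shallow).
Δρ/ρ₀ = −αΔT + βΔS = -1.20 × 10⁻⁴ + 2.618 × 10⁻⁴ = 1.418 × 10⁻⁴, so Δρ ≈ 0.1455 kg m⁻³.
N² = (g/ρ₀)·Δρ/Δz = g·(Δρ/ρ₀)/Δz = 9.81 × 1.418 × 10⁻⁴ / 47 = 2.9597 × 10⁻⁵ s⁻².
N = √(2.9597 × 10⁻⁵) = 5.4403 × 10⁻³ rad s⁻¹ → T = 2π/N = 1.1549 × 10³ s = 19.248 min ≈ 19.2 min.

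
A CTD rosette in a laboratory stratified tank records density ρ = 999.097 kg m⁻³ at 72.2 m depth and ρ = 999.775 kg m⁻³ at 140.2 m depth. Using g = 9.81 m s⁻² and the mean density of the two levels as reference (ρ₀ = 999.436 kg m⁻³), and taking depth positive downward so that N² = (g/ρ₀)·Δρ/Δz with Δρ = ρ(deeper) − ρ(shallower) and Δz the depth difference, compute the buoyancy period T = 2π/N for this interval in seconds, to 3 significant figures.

635 s

Δρ = 999.775 − 999.097 = 0.678 kg m⁻³ over Δz = 140.2 − 72.2 = 68 m.
N² = (9.81/999.436) × (0.678/68) = 9.7867 × 10⁻⁵ s⁻².
N = √(9.7867 × 10⁻⁵) = 9.8928 × 10⁻³ rad s⁻¹, so T = 2π/N = 635.13 s ≈ 635 s.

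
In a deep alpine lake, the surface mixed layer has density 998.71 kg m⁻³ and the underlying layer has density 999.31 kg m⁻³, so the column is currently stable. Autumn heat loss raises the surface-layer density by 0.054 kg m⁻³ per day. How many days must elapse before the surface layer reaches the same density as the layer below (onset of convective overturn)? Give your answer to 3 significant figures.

11.1 days

Density deficit of the surface layer: 999.31 − 998.71 = 0.6 kg m⁻³.
Required change = 0.6 / 0.054 = 11.1 days.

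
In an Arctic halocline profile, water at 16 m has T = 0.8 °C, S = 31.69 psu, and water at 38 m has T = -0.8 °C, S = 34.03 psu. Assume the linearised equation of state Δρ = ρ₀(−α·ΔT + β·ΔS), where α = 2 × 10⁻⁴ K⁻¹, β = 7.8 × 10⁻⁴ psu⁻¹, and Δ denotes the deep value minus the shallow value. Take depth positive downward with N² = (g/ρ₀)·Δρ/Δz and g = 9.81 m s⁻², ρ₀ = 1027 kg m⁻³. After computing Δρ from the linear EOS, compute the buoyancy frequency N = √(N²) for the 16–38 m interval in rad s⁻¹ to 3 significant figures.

ΔT = -1.6 K, ΔS = +2.34 psu (deep − shallow).
Δρ/ρ₀ = −αΔT + βΔS = 3.20 × 10⁻⁴ + 1.8252 × 10⁻³ = 2.1452 × 10⁻³, so Δρ ≈ 2.203 kg m⁻³.
N² = (g/ρ₀)·Δρ/Δz = g·(Δρ/ρ₀)/Δz = 9.81 × 2.1452 × 10⁻³ / 22 = 9.5656 × 10⁻⁴ s⁻².
N = √(9.5656 × 10⁻⁴) = 0.030928 rad s⁻¹ ≈ 0.0309 rad s⁻¹.

0.0309 rad s⁻¹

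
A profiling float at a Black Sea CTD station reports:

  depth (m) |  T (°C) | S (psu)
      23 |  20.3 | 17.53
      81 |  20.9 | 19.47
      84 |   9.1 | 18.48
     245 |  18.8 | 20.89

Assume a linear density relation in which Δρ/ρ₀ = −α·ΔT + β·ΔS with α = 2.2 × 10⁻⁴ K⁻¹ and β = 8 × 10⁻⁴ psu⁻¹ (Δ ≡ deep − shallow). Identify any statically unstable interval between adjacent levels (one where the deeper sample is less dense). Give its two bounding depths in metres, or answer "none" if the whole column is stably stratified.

Evaluate Δρ/ρ₀ = −αΔT + βΔS across each adjacent pair:
  23–81 m: −αΔT+βΔS = −(2.2 × 10⁻⁴)(+0.6)+(8 × 10⁻⁴)(+1.94) = 1.4 × 10⁻³ → stable
  81–84 m: −αΔT+βΔS = −(2.2 × 10⁻⁴)(-11.8)+(8 × 10⁻⁴)(-0.99) = 1.8 × 10⁻³ → stable
  84–245 m: −αΔT+βΔS = −(2.2 × 10⁻⁴)(+9.7)+(8 × 10⁻⁴)(+2.41) = -2.1 × 10⁻⁴ → UNSTABLE
The 84–245 m interval has Δρ < 0: lighter water underlies denser water.

84–245 m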